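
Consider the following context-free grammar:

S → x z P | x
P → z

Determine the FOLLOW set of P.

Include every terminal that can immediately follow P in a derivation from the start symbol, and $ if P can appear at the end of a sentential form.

We compute FOLLOW(P) using the standard algorithm.
FOLLOW(S) starts with {$}.
FIRST(P) = {z}
FIRST(S) = {x}
FOLLOW(P) = {$}
FOLLOW(S) = {$}
Therefore, FOLLOW(P) = {$}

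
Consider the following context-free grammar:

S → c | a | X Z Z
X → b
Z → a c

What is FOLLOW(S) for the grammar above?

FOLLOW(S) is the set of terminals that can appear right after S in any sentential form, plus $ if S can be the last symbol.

We compute FOLLOW(S) using the standard algorithm.
FOLLOW(S) starts with {$}.
FIRST(S) = {a, b, c}
FIRST(X) = {b}
FIRST(Z) = {a}
FOLLOW(S) = {$}
FOLLOW(X) = {a}
FOLLOW(Z) = {$, a}
Therefore, FOLLOW(S) = {$}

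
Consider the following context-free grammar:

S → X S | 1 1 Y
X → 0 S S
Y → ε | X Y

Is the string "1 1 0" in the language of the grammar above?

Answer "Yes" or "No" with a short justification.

No - no valid derivation exists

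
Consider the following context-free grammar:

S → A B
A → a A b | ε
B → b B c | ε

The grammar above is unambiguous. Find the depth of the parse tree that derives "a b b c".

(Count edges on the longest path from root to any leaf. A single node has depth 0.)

3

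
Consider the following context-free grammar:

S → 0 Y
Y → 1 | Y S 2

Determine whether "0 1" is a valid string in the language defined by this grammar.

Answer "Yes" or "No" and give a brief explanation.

Yes - a valid derivation exists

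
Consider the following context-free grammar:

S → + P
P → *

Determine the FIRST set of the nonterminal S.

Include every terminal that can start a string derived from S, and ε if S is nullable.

We compute FIRST(S) using the standard algorithm.
FIRST(P) = {*}
FIRST(S) = {+}
Therefore, FIRST(S) = {+}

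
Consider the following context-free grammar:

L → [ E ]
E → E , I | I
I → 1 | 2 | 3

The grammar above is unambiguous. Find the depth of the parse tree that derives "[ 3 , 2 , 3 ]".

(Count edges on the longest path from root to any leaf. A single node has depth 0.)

5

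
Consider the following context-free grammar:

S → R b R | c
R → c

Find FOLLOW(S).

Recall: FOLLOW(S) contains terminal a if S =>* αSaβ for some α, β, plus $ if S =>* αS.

We compute FOLLOW(S) using the standard algorithm.
FOLLOW(S) starts with {$}.
FIRST(R) = {c}
FIRST(S) = {c}
FOLLOW(R) = {$, b}
FOLLOW(S) = {$}
Therefore, FOLLOW(S) = {$}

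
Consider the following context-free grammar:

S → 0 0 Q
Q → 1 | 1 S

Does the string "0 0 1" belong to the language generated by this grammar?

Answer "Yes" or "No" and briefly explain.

Yes - a valid derivation exists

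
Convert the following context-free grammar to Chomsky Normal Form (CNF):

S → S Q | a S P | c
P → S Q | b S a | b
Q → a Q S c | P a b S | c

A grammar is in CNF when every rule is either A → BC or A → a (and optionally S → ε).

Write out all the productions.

TA → a; S → c; TB → b; P → b; TC → c; Q → c; S → S Q; S → TA X0; X0 → S P; P → S Q; P → TB X1; X1 → S TA; Q → TA X2; X2 → Q X3; X3 → S TC; Q → P X4; X4 → TA X5; X5 → TB S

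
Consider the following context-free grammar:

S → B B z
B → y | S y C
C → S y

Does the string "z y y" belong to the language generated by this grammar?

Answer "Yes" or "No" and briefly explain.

No - no valid derivation exists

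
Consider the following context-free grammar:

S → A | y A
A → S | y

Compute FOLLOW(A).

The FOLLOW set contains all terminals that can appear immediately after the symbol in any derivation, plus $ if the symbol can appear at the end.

We compute FOLLOW(A) using the standard algorithm.
FOLLOW(S) starts with {$}.
FIRST(A) = {y}
FIRST(S) = {y}
FOLLOW(A) = {$}
FOLLOW(S) = {$}
Therefore, FOLLOW(A) = {$}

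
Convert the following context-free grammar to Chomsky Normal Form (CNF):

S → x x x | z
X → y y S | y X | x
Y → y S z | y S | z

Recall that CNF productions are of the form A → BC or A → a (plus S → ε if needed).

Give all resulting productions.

TX → x; S → z; TY → y; X → x; TZ → z; Y → z; S → TX X0; X0 → TX TX; X → TY X1; X1 → TY S; X → TY X; Y → TY X2; X2 → S TZ; Y → TY S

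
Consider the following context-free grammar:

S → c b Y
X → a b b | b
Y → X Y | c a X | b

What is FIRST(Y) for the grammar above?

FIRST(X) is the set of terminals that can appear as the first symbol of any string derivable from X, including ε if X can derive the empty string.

We compute FIRST(Y) using the standard algorithm.
FIRST(S) = {c}
FIRST(X) = {a, b}
FIRST(Y) = {a, b, c}
Therefore, FIRST(Y) = {a, b, c}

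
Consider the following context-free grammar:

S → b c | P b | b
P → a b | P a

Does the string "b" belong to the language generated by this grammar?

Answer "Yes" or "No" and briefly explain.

Yes - a valid derivation exists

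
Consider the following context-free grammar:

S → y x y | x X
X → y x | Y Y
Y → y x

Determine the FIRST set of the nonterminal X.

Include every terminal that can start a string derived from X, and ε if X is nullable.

We compute FIRST(X) using the standard algorithm.
FIRST(S) = {x, y}
FIRST(X) = {y}
FIRST(Y) = {y}
Therefore, FIRST(X) = {y}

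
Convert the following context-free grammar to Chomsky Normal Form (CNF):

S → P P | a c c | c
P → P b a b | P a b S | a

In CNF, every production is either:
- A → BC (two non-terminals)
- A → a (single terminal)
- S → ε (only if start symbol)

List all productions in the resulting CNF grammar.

TA → a; TC → c; S → c; TB → b; P → a; S → P P; S → TA X0; X0 → TC TC; P → P X1; X1 → TB X2; X2 → TA TB; P → P X3; X3 → TA X4; X4 → TB S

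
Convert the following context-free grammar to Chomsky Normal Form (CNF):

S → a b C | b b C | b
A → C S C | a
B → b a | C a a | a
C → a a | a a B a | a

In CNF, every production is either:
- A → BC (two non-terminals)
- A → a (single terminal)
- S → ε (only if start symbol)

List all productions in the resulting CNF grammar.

TA → a; TB → b; S → b; A → a; B → a; C → a; S → TA X0; X0 → TB C; S → TB X1; X1 → TB C; A → C X2; X2 → S C; B → TB TA; B → C X3; X3 → TA TA; C → TA TA; C → TA X4; X4 → TA X5; X5 → B TA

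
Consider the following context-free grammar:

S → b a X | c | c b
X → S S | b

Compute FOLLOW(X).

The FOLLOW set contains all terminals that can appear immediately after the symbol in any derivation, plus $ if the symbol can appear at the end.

We compute FOLLOW(X) using the standard algorithm.
FOLLOW(S) starts with {$}.
FIRST(S) = {b, c}
FIRST(X) = {b, c}
FOLLOW(S) = {$, b, c}
FOLLOW(X) = {$, b, c}
Therefore, FOLLOW(X) = {$, b, c}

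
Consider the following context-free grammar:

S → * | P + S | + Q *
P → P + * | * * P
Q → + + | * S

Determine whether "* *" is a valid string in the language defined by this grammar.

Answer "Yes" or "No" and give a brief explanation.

No - no valid derivation exists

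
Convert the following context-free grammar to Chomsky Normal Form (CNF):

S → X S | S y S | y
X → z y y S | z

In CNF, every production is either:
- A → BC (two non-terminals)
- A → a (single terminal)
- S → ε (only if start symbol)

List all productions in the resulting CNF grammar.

TY → y; S → y; TZ → z; X → z; S → X S; S → S X0; X0 → TY S; X → TZ X1; X1 → TY X2; X2 → TY S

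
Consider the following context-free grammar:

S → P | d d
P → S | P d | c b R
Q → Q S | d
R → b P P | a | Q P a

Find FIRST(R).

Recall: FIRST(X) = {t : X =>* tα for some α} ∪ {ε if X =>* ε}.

We compute FIRST(R) using the standard algorithm.
FIRST(P) = {c, d}
FIRST(Q) = {d}
FIRST(R) = {a, b, d}
FIRST(S) = {c, d}
Therefore, FIRST(R) = {a, b, d}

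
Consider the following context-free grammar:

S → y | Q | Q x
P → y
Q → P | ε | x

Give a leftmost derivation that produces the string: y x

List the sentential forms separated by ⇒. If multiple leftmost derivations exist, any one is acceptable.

S ⇒ Q x ⇒ P x ⇒ y x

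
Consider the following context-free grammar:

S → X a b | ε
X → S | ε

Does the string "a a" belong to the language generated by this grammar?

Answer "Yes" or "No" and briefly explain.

No - no valid derivation exists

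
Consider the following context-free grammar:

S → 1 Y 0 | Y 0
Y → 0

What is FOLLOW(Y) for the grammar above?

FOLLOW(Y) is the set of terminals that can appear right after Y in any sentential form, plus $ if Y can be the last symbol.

We compute FOLLOW(Y) using the standard algorithm.
FOLLOW(S) starts with {$}.
FIRST(S) = {0, 1}
FIRST(Y) = {0}
FOLLOW(S) = {$}
FOLLOW(Y) = {0}
Therefore, FOLLOW(Y) = {0}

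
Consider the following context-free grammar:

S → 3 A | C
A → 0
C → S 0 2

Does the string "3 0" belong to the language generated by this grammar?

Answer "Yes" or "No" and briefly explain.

Yes - a valid derivation exists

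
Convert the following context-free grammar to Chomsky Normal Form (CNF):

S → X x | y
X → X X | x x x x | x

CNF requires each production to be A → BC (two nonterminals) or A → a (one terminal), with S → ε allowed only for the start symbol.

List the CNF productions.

TX → x; S → y; X → x; S → X TX; X → X X; X → TX X0; X0 → TX X1; X1 → TX TX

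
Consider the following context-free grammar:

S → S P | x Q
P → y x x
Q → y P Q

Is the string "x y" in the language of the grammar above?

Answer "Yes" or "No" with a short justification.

No - no valid derivation exists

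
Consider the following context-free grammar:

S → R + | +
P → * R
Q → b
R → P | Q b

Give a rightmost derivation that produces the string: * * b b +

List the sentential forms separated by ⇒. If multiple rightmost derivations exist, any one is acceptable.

S ⇒ R + ⇒ P + ⇒ * R + ⇒ * P + ⇒ * * R + ⇒ * * Q b + ⇒ * * b b +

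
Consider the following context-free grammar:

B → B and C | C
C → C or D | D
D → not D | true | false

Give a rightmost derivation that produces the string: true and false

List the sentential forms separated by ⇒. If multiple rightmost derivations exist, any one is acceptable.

B ⇒ B and C ⇒ B and D ⇒ B and false ⇒ C and false ⇒ D and false ⇒ true and false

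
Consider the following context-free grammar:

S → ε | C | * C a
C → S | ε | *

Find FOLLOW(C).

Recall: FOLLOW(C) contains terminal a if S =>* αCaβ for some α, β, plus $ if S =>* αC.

We compute FOLLOW(C) using the standard algorithm.
FOLLOW(S) starts with {$}.
FIRST(C) = {*, ε}
FIRST(S) = {*, ε}
FOLLOW(C) = {$, a}
FOLLOW(S) = {$, a}
Therefore, FOLLOW(C) = {$, a}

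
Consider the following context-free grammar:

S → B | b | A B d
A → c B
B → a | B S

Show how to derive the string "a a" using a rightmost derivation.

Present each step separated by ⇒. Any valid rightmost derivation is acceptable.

S ⇒ B ⇒ B S ⇒ B B ⇒ B a ⇒ a a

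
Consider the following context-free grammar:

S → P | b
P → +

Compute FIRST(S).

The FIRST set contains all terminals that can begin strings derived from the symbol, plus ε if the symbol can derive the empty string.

We compute FIRST(S) using the standard algorithm.
FIRST(P) = {+}
FIRST(S) = {+, b}
Therefore, FIRST(S) = {+, b}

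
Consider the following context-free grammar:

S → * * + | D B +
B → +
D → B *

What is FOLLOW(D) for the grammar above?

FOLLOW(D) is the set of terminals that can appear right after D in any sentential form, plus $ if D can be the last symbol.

We compute FOLLOW(D) using the standard algorithm.
FOLLOW(S) starts with {$}.
FIRST(B) = {+}
FIRST(D) = {+}
FIRST(S) = {*, +}
FOLLOW(B) = {*, +}
FOLLOW(D) = {+}
FOLLOW(S) = {$}
Therefore, FOLLOW(D) = {+}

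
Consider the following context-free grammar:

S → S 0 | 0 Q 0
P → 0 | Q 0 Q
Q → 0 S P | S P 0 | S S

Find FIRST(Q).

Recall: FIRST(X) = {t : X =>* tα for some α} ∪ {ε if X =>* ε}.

We compute FIRST(Q) using the standard algorithm.
FIRST(P) = {0}
FIRST(Q) = {0}
FIRST(S) = {0}
Therefore, FIRST(Q) = {0}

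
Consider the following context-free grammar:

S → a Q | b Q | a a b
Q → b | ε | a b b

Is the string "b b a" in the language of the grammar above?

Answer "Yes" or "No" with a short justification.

No - no valid derivation exists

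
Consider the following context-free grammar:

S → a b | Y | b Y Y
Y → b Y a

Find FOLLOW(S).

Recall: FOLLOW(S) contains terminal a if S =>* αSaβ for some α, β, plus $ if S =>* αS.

We compute FOLLOW(S) using the standard algorithm.
FOLLOW(S) starts with {$}.
FIRST(S) = {a, b}
FIRST(Y) = {b}
FOLLOW(S) = {$}
FOLLOW(Y) = {$, a, b}
Therefore, FOLLOW(S) = {$}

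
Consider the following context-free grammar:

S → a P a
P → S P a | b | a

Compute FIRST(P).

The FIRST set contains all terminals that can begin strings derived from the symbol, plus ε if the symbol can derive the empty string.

We compute FIRST(P) using the standard algorithm.
FIRST(P) = {a, b}
FIRST(S) = {a}
Therefore, FIRST(P) = {a, b}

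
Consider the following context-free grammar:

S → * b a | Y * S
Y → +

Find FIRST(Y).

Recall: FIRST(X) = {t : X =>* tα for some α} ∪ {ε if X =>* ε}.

We compute FIRST(Y) using the standard algorithm.
FIRST(S) = {*, +}
FIRST(Y) = {+}
Therefore, FIRST(Y) = {+}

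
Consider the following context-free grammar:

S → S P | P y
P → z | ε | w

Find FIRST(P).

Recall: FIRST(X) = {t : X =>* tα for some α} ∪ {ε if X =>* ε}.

We compute FIRST(P) using the standard algorithm.
FIRST(P) = {w, z, ε}
FIRST(S) = {w, y, z}
Therefore, FIRST(P) = {w, z, ε}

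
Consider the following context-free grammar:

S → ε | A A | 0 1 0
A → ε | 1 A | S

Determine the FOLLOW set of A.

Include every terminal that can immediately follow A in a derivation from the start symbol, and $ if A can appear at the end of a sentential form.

We compute FOLLOW(A) using the standard algorithm.
FOLLOW(S) starts with {$}.
FIRST(A) = {0, 1, ε}
FIRST(S) = {0, 1, ε}
FOLLOW(A) = {$, 0, 1}
FOLLOW(S) = {$, 0, 1}
Therefore, FOLLOW(A) = {$, 0, 1}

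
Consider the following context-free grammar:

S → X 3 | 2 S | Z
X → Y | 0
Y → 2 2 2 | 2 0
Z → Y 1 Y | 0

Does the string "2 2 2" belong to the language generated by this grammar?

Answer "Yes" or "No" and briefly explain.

No - no valid derivation exists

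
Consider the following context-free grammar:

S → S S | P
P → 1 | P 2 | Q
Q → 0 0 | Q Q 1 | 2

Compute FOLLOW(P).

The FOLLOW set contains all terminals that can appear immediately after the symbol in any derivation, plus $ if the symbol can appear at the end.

We compute FOLLOW(P) using the standard algorithm.
FOLLOW(S) starts with {$}.
FIRST(P) = {0, 1, 2}
FIRST(Q) = {0, 2}
FIRST(S) = {0, 1, 2}
FOLLOW(P) = {$, 0, 1, 2}
FOLLOW(Q) = {$, 0, 1, 2}
FOLLOW(S) = {$, 0, 1, 2}
Therefore, FOLLOW(P) = {$, 0, 1, 2}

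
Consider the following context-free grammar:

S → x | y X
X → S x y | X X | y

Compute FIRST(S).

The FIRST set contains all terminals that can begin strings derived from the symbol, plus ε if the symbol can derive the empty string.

We compute FIRST(S) using the standard algorithm.
FIRST(S) = {x, y}
FIRST(X) = {x, y}
Therefore, FIRST(S) = {x, y}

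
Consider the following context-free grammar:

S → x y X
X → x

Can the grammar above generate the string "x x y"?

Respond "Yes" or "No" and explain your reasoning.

No - no valid derivation exists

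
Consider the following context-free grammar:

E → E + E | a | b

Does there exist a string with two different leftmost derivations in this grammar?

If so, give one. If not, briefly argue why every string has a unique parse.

Yes - the string 'b + a + b + b + a' has two distinct leftmost derivations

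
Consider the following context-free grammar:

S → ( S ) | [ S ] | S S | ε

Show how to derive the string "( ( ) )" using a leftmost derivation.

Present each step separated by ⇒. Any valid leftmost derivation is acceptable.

S ⇒ ( S ) ⇒ ( ( S ) ) ⇒ ( ( ) )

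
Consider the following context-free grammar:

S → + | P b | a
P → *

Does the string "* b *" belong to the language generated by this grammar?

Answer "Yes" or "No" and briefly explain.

No - no valid derivation exists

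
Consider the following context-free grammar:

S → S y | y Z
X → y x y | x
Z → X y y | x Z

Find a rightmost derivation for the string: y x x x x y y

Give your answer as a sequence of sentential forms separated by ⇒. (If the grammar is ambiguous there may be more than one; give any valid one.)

S ⇒ y Z ⇒ y x Z ⇒ y x x Z ⇒ y x x x Z ⇒ y x x x X y y ⇒ y x x x x y y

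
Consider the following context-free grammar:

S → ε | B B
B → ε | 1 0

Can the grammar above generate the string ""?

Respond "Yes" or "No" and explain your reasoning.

Yes - a valid derivation exists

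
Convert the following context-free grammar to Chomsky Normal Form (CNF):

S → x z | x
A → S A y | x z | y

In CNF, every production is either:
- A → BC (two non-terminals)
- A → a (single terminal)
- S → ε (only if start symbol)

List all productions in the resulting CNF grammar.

TX → x; TZ → z; S → x; TY → y; A → y; S → TX TZ; A → S X0; X0 → A TY; A → TX TZ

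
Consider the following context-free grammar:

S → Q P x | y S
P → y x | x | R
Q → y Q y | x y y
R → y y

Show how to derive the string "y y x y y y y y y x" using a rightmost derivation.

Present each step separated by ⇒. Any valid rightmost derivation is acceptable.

S ⇒ Q P x ⇒ Q R x ⇒ Q y y x ⇒ y Q y y y x ⇒ y y Q y y y y x ⇒ y y x y y y y y y x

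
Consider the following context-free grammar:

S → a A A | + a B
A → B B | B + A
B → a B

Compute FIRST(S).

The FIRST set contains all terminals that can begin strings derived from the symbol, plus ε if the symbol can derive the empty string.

We compute FIRST(S) using the standard algorithm.
FIRST(A) = {a}
FIRST(B) = {a}
FIRST(S) = {+, a}
Therefore, FIRST(S) = {+, a}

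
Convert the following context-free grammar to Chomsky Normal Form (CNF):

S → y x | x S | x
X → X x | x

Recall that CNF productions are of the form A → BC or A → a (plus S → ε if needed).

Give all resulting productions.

TY → y; TX → x; S → x; X → x; S → TY TX; S → TX S; X → X TX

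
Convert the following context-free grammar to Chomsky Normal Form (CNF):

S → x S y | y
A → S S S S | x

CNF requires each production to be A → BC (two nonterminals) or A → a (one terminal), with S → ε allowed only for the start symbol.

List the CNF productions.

TX → x; TY → y; S → y; A → x; S → TX X0; X0 → S TY; A → S X1; X1 → S X2; X2 → S S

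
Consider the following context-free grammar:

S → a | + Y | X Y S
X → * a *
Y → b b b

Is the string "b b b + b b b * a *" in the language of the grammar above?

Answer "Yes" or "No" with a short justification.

No - no valid derivation exists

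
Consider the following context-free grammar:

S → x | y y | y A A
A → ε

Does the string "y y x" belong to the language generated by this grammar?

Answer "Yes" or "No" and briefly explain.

No - no valid derivation exists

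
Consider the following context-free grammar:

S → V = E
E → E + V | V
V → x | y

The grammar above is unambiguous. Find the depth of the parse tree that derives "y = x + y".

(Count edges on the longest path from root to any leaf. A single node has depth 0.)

4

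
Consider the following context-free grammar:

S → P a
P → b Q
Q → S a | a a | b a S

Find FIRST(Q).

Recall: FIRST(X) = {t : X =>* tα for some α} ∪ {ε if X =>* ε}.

We compute FIRST(Q) using the standard algorithm.
FIRST(P) = {b}
FIRST(Q) = {a, b}
FIRST(S) = {b}
Therefore, FIRST(Q) = {a, b}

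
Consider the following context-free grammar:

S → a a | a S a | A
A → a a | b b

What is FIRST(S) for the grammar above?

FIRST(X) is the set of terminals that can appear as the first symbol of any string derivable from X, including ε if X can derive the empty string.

We compute FIRST(S) using the standard algorithm.
FIRST(A) = {a, b}
FIRST(S) = {a, b}
Therefore, FIRST(S) = {a, b}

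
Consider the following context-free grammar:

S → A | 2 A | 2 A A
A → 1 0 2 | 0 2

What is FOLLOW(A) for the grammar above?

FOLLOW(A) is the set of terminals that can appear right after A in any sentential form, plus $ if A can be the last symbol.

We compute FOLLOW(A) using the standard algorithm.
FOLLOW(S) starts with {$}.
FIRST(A) = {0, 1}
FIRST(S) = {0, 1, 2}
FOLLOW(A) = {$, 0, 1}
FOLLOW(S) = {$}
Therefore, FOLLOW(A) = {$, 0, 1}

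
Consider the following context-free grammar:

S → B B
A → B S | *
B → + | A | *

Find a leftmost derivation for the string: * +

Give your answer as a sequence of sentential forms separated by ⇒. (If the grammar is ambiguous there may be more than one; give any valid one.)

S ⇒ B B ⇒ * B ⇒ * +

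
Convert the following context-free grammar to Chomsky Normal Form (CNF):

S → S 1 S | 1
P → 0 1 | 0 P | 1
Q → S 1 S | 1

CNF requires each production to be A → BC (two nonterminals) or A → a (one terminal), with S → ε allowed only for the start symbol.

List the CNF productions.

T1 → 1; S → 1; T0 → 0; P → 1; Q → 1; S → S X0; X0 → T1 S; P → T0 T1; P → T0 P; Q → S X1; X1 → T1 S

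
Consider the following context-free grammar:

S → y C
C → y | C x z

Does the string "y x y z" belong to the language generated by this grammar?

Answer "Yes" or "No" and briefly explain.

No - no valid derivation exists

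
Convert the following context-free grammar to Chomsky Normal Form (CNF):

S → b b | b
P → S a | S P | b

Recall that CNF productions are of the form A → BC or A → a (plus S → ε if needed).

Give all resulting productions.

TB → b; S → b; TA → a; P → b; S → TB TB; P → S TA; P → S P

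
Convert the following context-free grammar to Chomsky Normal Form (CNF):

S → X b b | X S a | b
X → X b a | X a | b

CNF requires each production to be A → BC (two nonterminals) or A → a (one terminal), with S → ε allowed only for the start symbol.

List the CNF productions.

TB → b; TA → a; S → b; X → b; S → X X0; X0 → TB TB; S → X X1; X1 → S TA; X → X X2; X2 → TB TA; X → X TA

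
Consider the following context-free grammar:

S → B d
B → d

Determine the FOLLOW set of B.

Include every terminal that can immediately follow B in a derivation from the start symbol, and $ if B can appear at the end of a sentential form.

We compute FOLLOW(B) using the standard algorithm.
FOLLOW(S) starts with {$}.
FIRST(B) = {d}
FIRST(S) = {d}
FOLLOW(B) = {d}
FOLLOW(S) = {$}
Therefore, FOLLOW(B) = {d}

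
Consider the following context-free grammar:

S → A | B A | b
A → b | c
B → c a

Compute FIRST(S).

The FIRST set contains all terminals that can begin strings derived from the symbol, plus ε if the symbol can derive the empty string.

We compute FIRST(S) using the standard algorithm.
FIRST(A) = {b, c}
FIRST(B) = {c}
FIRST(S) = {b, c}
Therefore, FIRST(S) = {b, c}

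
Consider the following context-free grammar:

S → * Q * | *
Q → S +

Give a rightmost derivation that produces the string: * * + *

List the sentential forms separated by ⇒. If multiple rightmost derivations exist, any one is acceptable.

S ⇒ * Q * ⇒ * S + * ⇒ * * + *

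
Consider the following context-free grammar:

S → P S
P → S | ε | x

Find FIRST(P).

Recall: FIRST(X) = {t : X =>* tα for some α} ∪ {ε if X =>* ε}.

We compute FIRST(P) using the standard algorithm.
FIRST(P) = {x, ε}
FIRST(S) = {x}
Therefore, FIRST(P) = {x, ε}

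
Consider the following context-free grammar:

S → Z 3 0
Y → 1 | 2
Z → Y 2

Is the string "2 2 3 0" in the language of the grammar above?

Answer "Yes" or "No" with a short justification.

Yes - a valid derivation exists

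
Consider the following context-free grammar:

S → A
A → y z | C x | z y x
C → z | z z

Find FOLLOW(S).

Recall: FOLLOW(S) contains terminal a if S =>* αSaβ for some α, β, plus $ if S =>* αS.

We compute FOLLOW(S) using the standard algorithm.
FOLLOW(S) starts with {$}.
FIRST(A) = {y, z}
FIRST(C) = {z}
FIRST(S) = {y, z}
FOLLOW(A) = {$}
FOLLOW(C) = {x}
FOLLOW(S) = {$}
Therefore, FOLLOW(S) = {$}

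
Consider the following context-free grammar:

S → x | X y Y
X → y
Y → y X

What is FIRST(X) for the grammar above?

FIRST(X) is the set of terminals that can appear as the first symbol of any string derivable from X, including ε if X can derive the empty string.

We compute FIRST(X) using the standard algorithm.
FIRST(S) = {x, y}
FIRST(X) = {y}
FIRST(Y) = {y}
Therefore, FIRST(X) = {y}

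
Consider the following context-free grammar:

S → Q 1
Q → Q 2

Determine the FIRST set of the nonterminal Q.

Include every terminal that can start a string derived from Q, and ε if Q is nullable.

We compute FIRST(Q) using the standard algorithm.
FIRST(Q) = {}
FIRST(S) = {}
Therefore, FIRST(Q) = {}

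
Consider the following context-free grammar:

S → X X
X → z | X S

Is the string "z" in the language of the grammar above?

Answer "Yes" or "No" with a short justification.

No - no valid derivation exists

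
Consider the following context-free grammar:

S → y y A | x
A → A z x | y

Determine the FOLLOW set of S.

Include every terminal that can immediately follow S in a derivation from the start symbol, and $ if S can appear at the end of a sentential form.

We compute FOLLOW(S) using the standard algorithm.
FOLLOW(S) starts with {$}.
FIRST(A) = {y}
FIRST(S) = {x, y}
FOLLOW(A) = {$, z}
FOLLOW(S) = {$}
Therefore, FOLLOW(S) = {$}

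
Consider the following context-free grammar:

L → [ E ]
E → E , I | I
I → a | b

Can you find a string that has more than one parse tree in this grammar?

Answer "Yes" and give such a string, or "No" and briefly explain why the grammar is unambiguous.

No - the grammar is unambiguous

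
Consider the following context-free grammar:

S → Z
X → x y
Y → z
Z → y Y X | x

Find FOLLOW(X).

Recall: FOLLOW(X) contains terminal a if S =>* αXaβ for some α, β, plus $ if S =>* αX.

We compute FOLLOW(X) using the standard algorithm.
FOLLOW(S) starts with {$}.
FIRST(S) = {x, y}
FIRST(X) = {x}
FIRST(Y) = {z}
FIRST(Z) = {x, y}
FOLLOW(S) = {$}
FOLLOW(X) = {$}
FOLLOW(Y) = {x}
FOLLOW(Z) = {$}
Therefore, FOLLOW(X) = {$}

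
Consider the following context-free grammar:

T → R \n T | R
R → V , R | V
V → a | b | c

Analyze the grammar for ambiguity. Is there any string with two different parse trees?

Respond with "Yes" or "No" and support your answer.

No - the grammar is unambiguous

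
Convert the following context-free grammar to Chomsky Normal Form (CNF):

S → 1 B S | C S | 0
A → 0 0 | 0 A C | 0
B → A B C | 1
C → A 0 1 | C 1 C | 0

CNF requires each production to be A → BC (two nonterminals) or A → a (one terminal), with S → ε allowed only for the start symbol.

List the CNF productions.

T1 → 1; S → 0; T0 → 0; A → 0; B → 1; C → 0; S → T1 X0; X0 → B S; S → C S; A → T0 T0; A → T0 X1; X1 → A C; B → A X2; X2 → B C; C → A X3; X3 → T0 T1; C → C X4; X4 → T1 C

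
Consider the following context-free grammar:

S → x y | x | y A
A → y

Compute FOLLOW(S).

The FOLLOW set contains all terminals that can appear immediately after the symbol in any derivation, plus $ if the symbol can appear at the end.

We compute FOLLOW(S) using the standard algorithm.
FOLLOW(S) starts with {$}.
FIRST(A) = {y}
FIRST(S) = {x, y}
FOLLOW(A) = {$}
FOLLOW(S) = {$}
Therefore, FOLLOW(S) = {$}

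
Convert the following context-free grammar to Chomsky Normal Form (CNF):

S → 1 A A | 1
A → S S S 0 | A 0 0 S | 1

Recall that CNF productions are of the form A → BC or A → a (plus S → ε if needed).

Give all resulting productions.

T1 → 1; S → 1; T0 → 0; A → 1; S → T1 X0; X0 → A A; A → S X1; X1 → S X2; X2 → S T0; A → A X3; X3 → T0 X4; X4 → T0 S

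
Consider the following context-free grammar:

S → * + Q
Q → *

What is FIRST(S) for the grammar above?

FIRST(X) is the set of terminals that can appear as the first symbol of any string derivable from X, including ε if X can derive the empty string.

We compute FIRST(S) using the standard algorithm.
FIRST(Q) = {*}
FIRST(S) = {*}
Therefore, FIRST(S) = {*}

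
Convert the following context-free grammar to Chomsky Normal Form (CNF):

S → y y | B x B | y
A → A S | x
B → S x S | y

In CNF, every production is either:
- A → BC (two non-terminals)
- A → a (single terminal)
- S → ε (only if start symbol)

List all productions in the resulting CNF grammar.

TY → y; TX → x; S → y; A → x; B → y; S → TY TY; S → B X0; X0 → TX B; A → A S; B → S X1; X1 → TX S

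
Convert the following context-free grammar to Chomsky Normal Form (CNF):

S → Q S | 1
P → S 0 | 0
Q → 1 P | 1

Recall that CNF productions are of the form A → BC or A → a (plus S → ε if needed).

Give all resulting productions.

S → 1; T0 → 0; P → 0; T1 → 1; Q → 1; S → Q S; P → S T0; Q → T1 P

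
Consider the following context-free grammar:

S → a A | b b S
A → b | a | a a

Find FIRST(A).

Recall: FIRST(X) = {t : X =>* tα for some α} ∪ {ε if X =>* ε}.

We compute FIRST(A) using the standard algorithm.
FIRST(A) = {a, b}
FIRST(S) = {a, b}
Therefore, FIRST(A) = {a, b}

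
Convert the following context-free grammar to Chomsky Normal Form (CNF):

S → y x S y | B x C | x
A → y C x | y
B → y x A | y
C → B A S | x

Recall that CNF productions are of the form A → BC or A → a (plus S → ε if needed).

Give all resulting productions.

TY → y; TX → x; S → x; A → y; B → y; C → x; S → TY X0; X0 → TX X1; X1 → S TY; S → B X2; X2 → TX C; A → TY X3; X3 → C TX; B → TY X4; X4 → TX A; C → B X5; X5 → A S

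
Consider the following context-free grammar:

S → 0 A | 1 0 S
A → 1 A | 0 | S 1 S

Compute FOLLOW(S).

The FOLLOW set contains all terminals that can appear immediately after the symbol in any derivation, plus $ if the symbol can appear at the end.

We compute FOLLOW(S) using the standard algorithm.
FOLLOW(S) starts with {$}.
FIRST(A) = {0, 1}
FIRST(S) = {0, 1}
FOLLOW(A) = {$, 1}
FOLLOW(S) = {$, 1}
Therefore, FOLLOW(S) = {$, 1}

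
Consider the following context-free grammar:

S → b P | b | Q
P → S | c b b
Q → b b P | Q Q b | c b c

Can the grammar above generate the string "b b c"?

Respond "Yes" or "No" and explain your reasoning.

No - no valid derivation exists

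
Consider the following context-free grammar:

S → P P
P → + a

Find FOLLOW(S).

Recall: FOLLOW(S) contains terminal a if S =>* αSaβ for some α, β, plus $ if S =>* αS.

We compute FOLLOW(S) using the standard algorithm.
FOLLOW(S) starts with {$}.
FIRST(P) = {+}
FIRST(S) = {+}
FOLLOW(P) = {$, +}
FOLLOW(S) = {$}
Therefore, FOLLOW(S) = {$}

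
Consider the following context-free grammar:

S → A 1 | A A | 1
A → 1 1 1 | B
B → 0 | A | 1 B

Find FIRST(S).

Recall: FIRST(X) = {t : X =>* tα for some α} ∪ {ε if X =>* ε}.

We compute FIRST(S) using the standard algorithm.
FIRST(A) = {0, 1}
FIRST(B) = {0, 1}
FIRST(S) = {0, 1}
Therefore, FIRST(S) = {0, 1}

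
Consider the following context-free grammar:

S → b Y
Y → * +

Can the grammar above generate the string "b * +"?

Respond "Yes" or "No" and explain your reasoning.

Yes - a valid derivation exists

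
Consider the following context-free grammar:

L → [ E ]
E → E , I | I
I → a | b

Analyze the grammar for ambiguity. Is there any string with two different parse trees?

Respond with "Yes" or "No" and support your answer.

No - the grammar is unambiguous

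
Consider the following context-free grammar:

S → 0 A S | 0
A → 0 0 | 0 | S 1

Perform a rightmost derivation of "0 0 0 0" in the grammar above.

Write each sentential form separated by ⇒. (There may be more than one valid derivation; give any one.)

S ⇒ 0 A S ⇒ 0 A 0 ⇒ 0 0 0 0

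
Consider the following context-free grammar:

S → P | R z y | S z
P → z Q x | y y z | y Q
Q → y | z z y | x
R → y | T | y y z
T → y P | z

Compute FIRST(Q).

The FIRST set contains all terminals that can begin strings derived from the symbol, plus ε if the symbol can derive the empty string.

We compute FIRST(Q) using the standard algorithm.
FIRST(P) = {y, z}
FIRST(Q) = {x, y, z}
FIRST(R) = {y, z}
FIRST(S) = {y, z}
FIRST(T) = {y, z}
Therefore, FIRST(Q) = {x, y, z}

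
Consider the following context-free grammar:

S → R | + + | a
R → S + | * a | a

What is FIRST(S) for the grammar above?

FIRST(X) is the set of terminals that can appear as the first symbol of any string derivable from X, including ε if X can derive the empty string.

We compute FIRST(S) using the standard algorithm.
FIRST(R) = {*, +, a}
FIRST(S) = {*, +, a}
Therefore, FIRST(S) = {*, +, a}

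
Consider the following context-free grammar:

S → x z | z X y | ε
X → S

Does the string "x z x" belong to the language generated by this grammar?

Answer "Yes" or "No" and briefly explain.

No - no valid derivation exists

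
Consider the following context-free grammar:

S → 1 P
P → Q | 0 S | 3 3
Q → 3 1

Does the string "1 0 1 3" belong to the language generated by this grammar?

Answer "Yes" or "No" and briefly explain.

No - no valid derivation exists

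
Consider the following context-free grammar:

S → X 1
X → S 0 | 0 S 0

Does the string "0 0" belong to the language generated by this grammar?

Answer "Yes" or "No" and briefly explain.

No - no valid derivation exists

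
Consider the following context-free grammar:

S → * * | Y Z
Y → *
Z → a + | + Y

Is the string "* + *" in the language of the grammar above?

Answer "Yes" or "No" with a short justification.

Yes - a valid derivation exists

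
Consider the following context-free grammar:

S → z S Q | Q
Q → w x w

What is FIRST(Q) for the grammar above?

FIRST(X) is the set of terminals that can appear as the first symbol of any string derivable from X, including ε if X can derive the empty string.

We compute FIRST(Q) using the standard algorithm.
FIRST(Q) = {w}
FIRST(S) = {w, z}
Therefore, FIRST(Q) = {w}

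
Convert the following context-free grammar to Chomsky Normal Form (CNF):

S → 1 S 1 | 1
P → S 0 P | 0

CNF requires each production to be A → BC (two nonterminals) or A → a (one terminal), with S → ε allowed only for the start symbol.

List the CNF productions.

T1 → 1; S → 1; T0 → 0; P → 0; S → T1 X0; X0 → S T1; P → S X1; X1 → T0 P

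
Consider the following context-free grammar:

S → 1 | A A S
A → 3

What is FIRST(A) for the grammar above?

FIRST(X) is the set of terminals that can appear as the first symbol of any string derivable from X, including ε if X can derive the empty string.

We compute FIRST(A) using the standard algorithm.
FIRST(A) = {3}
FIRST(S) = {1, 3}
Therefore, FIRST(A) = {3}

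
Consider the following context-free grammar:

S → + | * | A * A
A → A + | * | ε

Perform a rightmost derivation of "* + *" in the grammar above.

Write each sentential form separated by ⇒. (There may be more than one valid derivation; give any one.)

S ⇒ A * A ⇒ A * ⇒ A + * ⇒ * + *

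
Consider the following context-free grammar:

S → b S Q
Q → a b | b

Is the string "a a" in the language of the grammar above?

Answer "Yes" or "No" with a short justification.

No - no valid derivation exists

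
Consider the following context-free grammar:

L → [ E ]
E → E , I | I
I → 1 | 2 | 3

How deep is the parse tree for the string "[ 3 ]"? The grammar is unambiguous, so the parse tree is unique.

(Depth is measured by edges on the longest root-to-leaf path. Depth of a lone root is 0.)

3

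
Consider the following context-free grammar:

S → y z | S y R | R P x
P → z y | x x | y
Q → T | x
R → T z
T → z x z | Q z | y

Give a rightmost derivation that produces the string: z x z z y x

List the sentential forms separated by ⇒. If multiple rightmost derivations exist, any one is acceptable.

S ⇒ R P x ⇒ R y x ⇒ T z y x ⇒ z x z z y x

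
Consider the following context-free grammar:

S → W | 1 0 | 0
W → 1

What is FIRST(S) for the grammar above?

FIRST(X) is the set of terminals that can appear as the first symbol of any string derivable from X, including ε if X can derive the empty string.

We compute FIRST(S) using the standard algorithm.
FIRST(S) = {0, 1}
FIRST(W) = {1}
Therefore, FIRST(S) = {0, 1}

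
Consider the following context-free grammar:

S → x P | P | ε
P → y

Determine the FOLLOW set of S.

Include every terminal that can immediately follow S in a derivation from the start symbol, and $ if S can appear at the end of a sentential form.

We compute FOLLOW(S) using the standard algorithm.
FOLLOW(S) starts with {$}.
FIRST(P) = {y}
FIRST(S) = {x, y, ε}
FOLLOW(P) = {$}
FOLLOW(S) = {$}
Therefore, FOLLOW(S) = {$}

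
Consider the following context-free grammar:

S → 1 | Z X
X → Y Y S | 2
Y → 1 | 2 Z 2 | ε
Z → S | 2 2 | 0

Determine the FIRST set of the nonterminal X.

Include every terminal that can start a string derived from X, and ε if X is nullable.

We compute FIRST(X) using the standard algorithm.
FIRST(S) = {0, 1, 2}
FIRST(X) = {0, 1, 2}
FIRST(Y) = {1, 2, ε}
FIRST(Z) = {0, 1, 2}
Therefore, FIRST(X) = {0, 1, 2}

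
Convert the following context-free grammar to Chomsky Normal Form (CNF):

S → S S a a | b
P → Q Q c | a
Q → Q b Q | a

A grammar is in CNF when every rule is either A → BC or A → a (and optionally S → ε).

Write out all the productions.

TA → a; S → b; TC → c; P → a; TB → b; Q → a; S → S X0; X0 → S X1; X1 → TA TA; P → Q X2; X2 → Q TC; Q → Q X3; X3 → TB Q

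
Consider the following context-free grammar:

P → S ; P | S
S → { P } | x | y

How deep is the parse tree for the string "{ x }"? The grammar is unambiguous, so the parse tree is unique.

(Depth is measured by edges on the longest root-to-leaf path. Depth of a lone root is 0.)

4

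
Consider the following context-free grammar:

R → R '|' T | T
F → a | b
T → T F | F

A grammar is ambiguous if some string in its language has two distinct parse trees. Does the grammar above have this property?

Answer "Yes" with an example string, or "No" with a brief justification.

No - the grammar is unambiguous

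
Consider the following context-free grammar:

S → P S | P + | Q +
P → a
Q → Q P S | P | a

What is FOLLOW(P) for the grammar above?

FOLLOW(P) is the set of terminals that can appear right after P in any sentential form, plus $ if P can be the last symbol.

We compute FOLLOW(P) using the standard algorithm.
FOLLOW(S) starts with {$}.
FIRST(P) = {a}
FIRST(Q) = {a}
FIRST(S) = {a}
FOLLOW(P) = {+, a}
FOLLOW(Q) = {+, a}
FOLLOW(S) = {$, +, a}
Therefore, FOLLOW(P) = {+, a}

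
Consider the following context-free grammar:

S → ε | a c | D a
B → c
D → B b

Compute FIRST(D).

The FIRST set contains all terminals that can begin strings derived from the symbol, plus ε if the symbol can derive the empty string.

We compute FIRST(D) using the standard algorithm.
FIRST(B) = {c}
FIRST(D) = {c}
FIRST(S) = {a, c, ε}
Therefore, FIRST(D) = {c}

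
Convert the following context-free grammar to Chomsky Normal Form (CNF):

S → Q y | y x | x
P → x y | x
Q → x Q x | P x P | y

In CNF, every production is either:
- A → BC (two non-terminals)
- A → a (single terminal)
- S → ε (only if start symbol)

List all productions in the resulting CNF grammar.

TY → y; TX → x; S → x; P → x; Q → y; S → Q TY; S → TY TX; P → TX TY; Q → TX X0; X0 → Q TX; Q → P X1; X1 → TX P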